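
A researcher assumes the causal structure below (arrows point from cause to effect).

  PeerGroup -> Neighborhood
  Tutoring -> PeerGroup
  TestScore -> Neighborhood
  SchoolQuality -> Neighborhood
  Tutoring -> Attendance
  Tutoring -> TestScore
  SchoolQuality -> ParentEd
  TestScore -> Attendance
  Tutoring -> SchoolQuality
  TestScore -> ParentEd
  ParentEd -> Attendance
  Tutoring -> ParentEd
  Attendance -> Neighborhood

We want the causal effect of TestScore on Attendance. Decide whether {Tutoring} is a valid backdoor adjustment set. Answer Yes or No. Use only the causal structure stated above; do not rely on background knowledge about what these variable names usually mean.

Backdoor paths from TestScore to Attendance (paths whose first edge points into TestScore):
  P1: TestScore <- Tutoring -> PeerGroup -> Neighborhood <- SchoolQuality -> ParentEd -> Attendance
  P2: TestScore <- Tutoring -> PeerGroup -> Neighborhood <- Attendance
  P3: TestScore <- Tutoring -> SchoolQuality -> ParentEd -> Attendance
  P4: TestScore <- Tutoring -> SchoolQuality -> Neighborhood <- Attendance
  P5: TestScore <- Tutoring -> ParentEd <- SchoolQuality -> Neighborhood <- Attendance
  P6: TestScore <- Tutoring -> ParentEd -> Attendance
  P7: TestScore <- Tutoring -> Attendance
Condition 1 (no descendant of TestScore in the set): holds — descendants of TestScore are {Attendance, Neighborhood, ParentEd}; none are in {Tutoring}.
Condition 2 (every backdoor path blocked by {Tutoring}):
  P1: blocked at fork node Tutoring ∈ conditioning set.
  P2: blocked at fork node Tutoring ∈ conditioning set.
  P3: blocked at fork node Tutoring ∈ conditioning set.
  P4: blocked at fork node Tutoring ∈ conditioning set.
  P5: blocked at fork node Tutoring ∈ conditioning set.
  P6: blocked at fork node Tutoring ∈ conditioning set.
  P7: blocked at fork node Tutoring ∈ conditioning set.
{Tutoring} satisfies the backdoor criterion.

Yes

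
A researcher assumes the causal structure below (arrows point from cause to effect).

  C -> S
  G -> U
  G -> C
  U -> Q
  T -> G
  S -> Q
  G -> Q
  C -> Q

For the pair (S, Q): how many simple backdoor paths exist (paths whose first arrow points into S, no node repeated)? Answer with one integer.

A backdoor path from S to Q is any simple undirected path whose first edge points into S (i.e. leaves S via a parent).
Parents of S: {C}.
Enumerating:
  P1: S <- C <- G -> U -> Q
  P2: S <- C <- G -> Q
  P3: S <- C -> Q
That exhausts the simple backdoor paths. Count: 3.

3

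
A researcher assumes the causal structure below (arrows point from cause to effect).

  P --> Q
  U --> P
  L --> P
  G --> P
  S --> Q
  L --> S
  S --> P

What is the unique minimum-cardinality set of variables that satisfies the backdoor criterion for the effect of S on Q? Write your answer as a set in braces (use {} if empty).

Variables eligible for adjustment (non-descendants of S, excluding S and Q): {G, L, U}.
Backdoor paths from S to Q:
  P1: S <- L -> P -> Q
The empty set is not sufficient: P1 (S <- L -> P -> Q) has no collider blocking it and no conditioned non-collider, so it is open.
Try {L}:
  P1: blocked at fork node L ∈ conditioning set.
{L} contains no descendant of S and blocks every backdoor path.
No other singleton works — e.g. {G} leaves P1 open — so {L} is the unique smallest valid adjustment set.

{L}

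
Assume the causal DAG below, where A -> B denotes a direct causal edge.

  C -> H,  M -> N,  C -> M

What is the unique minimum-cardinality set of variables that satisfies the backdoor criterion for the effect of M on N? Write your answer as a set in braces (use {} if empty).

Variables eligible for adjustment (non-descendants of M, excluding M and N): {C, H}.
Backdoor paths from M to N:
  (none)
With no backdoor paths the empty set already satisfies the criterion, and it is trivially minimal.

{}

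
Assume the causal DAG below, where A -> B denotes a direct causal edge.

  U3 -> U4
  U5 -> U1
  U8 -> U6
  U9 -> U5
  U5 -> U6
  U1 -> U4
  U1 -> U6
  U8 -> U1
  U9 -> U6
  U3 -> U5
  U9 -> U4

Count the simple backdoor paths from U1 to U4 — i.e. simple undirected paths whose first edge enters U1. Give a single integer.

7

A backdoor path from U1 to U4 is any simple undirected path whose first edge points into U1 (i.e. leaves U1 via a parent).
Parents of U1: {U5, U8}.
Enumerating:
  P1: U1 <- U8 -> U6 <- U9 -> U5 <- U3 -> U4
  P2: U1 <- U8 -> U6 <- U9 -> U4
  P3: U1 <- U8 -> U6 <- U5 <- U3 -> U4
  P4: U1 <- U8 -> U6 <- U5 <- U9 -> U4
  P5: U1 <- U5 <- U3 -> U4
  P6: U1 <- U5 <- U9 -> U4
  P7: U1 <- U5 -> U6 <- U9 -> U4
That exhausts the simple backdoor paths. Count: 7.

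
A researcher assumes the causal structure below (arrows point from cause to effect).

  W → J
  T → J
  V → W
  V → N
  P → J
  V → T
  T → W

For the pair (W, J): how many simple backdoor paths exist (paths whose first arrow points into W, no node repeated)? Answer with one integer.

2

A backdoor path from W to J is any simple undirected path whose first edge points into W (i.e. leaves W via a parent).
Parents of W: {T, V}.
Enumerating:
  P1: W <- V -> T -> J
  P2: W <- T -> J
That exhausts the simple backdoor paths. Count: 2.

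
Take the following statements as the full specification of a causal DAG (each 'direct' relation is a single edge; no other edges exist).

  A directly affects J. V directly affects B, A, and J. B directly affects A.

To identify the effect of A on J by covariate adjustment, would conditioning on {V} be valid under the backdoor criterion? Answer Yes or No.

Yes

Backdoor paths from A to J (paths whose first edge points into A):
  P1: A <- V -> J
  P2: A <- B <- V -> J
Condition 1 (no descendant of A in the set): holds — descendants of A are {J}; none are in {V}.
Condition 2 (every backdoor path blocked by {V}):
  P1: blocked at fork node V ∈ conditioning set.
  P2: blocked at fork node V ∈ conditioning set.
{V} satisfies the backdoor criterion.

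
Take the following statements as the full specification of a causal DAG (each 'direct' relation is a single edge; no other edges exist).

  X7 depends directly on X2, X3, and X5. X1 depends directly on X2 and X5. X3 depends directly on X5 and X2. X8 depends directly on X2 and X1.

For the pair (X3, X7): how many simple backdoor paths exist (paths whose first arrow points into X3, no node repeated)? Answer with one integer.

A backdoor path from X3 to X7 is any simple undirected path whose first edge points into X3 (i.e. leaves X3 via a parent).
Parents of X3: {X2, X5}.
Enumerating:
  P1: X3 <- X2 -> X1 <- X5 -> X7
  P2: X3 <- X2 -> X7
  P3: X3 <- X2 -> X8 <- X1 <- X5 -> X7
  P4: X3 <- X5 -> X1 <- X2 -> X7
  P5: X3 <- X5 -> X1 -> X8 <- X2 -> X7
  P6: X3 <- X5 -> X7
That exhausts the simple backdoor paths. Count: 6.

6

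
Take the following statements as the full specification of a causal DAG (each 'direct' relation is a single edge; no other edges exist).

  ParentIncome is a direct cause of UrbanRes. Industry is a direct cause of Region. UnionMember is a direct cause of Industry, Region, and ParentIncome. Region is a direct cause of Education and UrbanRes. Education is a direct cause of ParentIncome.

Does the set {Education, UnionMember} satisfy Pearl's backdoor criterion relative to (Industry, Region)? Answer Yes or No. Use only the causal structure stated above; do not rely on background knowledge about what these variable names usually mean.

No

Backdoor paths from Industry to Region (paths whose first edge points into Industry):
  P1: Industry <- UnionMember -> Region
  P2: Industry <- UnionMember -> ParentIncome <- Education <- Region
  P3: Industry <- UnionMember -> ParentIncome -> UrbanRes <- Region
Condition 1 (no descendant of Industry in the set): FAILS — Education is a descendant of Industry.
Condition 2 (every backdoor path blocked by {Education, UnionMember}):
  P1: blocked at fork node UnionMember ∈ conditioning set.
  P2: blocked at fork node UnionMember ∈ conditioning set.
  P3: blocked at fork node UnionMember ∈ conditioning set.
{Education, UnionMember} does not satisfy the backdoor criterion.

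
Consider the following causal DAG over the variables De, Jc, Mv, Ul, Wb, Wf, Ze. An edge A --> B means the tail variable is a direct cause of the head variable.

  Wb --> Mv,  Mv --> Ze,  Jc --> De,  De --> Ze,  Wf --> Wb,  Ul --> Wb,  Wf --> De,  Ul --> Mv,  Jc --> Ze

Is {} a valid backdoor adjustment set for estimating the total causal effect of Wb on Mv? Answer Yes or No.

No

Backdoor paths from Wb to Mv (paths whose first edge points into Wb):
  P1: Wb <- Wf -> De <- Jc -> Ze <- Mv
  P2: Wb <- Wf -> De -> Ze <- Mv
  P3: Wb <- Ul -> Mv
Condition 1 (no descendant of Wb in the set): holds — descendants of Wb are {Mv, Ze}; none are in {}.
Condition 2 (every backdoor path blocked by {}):
  P1: blocked at collider De (neither it nor any descendant is in the conditioning set).
  P2: blocked at collider Ze (neither it nor any descendant is in the conditioning set).
  P3: open — no interior node is in the conditioning set.
{} does not satisfy the backdoor criterion.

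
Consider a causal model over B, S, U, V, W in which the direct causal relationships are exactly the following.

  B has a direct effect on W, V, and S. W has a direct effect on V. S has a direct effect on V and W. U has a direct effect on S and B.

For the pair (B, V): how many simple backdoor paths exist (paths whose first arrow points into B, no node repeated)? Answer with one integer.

2

A backdoor path from B to V is any simple undirected path whose first edge points into B (i.e. leaves B via a parent).
Parents of B: {U}.
Enumerating:
  P1: B <- U -> S -> W -> V
  P2: B <- U -> S -> V
That exhausts the simple backdoor paths. Count: 2.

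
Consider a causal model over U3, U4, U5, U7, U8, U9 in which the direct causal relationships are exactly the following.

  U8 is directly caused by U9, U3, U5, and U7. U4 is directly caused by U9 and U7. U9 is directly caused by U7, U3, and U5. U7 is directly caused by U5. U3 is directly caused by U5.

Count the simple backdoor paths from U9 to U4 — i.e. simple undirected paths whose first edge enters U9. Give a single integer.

A backdoor path from U9 to U4 is any simple undirected path whose first edge points into U9 (i.e. leaves U9 via a parent).
Parents of U9: {U3, U5, U7}.
Enumerating:
  P1: U9 <- U5 -> U3 -> U8 <- U7 -> U4
  P2: U9 <- U5 -> U7 -> U4
  P3: U9 <- U5 -> U8 <- U7 -> U4
  P4: U9 <- U3 <- U5 -> U7 -> U4
  P5: U9 <- U3 <- U5 -> U8 <- U7 -> U4
  P6: U9 <- U3 -> U8 <- U5 -> U7 -> U4
  P7: U9 <- U3 -> U8 <- U7 -> U4
  P8: U9 <- U7 -> U4
That exhausts the simple backdoor paths. Count: 8.

8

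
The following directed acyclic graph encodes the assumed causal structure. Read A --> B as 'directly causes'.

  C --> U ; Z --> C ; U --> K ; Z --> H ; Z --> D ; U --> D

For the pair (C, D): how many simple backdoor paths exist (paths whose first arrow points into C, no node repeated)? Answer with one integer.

1

A backdoor path from C to D is any simple undirected path whose first edge points into C (i.e. leaves C via a parent).
Parents of C: {Z}.
Enumerating:
  P1: C <- Z -> D
That exhausts the simple backdoor paths. Count: 1.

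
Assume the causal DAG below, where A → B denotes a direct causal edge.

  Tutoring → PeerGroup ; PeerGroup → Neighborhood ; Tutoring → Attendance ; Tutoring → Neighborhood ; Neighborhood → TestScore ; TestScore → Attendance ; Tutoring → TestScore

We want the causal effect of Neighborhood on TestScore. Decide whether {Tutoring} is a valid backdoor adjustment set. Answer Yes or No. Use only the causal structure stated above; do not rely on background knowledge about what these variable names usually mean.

Backdoor paths from Neighborhood to TestScore (paths whose first edge points into Neighborhood):
  P1: Neighborhood <- Tutoring -> TestScore
  P2: Neighborhood <- Tutoring -> Attendance <- TestScore
  P3: Neighborhood <- PeerGroup <- Tutoring -> TestScore
  P4: Neighborhood <- PeerGroup <- Tutoring -> Attendance <- TestScore
Condition 1 (no descendant of Neighborhood in the set): holds — descendants of Neighborhood are {Attendance, TestScore}; none are in {Tutoring}.
Condition 2 (every backdoor path blocked by {Tutoring}):
  P1: blocked at fork node Tutoring ∈ conditioning set.
  P2: blocked at fork node Tutoring ∈ conditioning set.
  P3: blocked at fork node Tutoring ∈ conditioning set.
  P4: blocked at fork node Tutoring ∈ conditioning set.
{Tutoring} satisfies the backdoor criterion.

Yes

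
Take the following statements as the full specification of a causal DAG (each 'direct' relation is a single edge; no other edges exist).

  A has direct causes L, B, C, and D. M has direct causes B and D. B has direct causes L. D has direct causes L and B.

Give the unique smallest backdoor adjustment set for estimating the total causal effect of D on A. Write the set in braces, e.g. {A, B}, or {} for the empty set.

Variables eligible for adjustment (non-descendants of D, excluding D and A): {B, C, L}.
Backdoor paths from D to A:
  P1: D <- L -> B -> A
  P2: D <- L -> A
  P3: D <- B <- L -> A
  P4: D <- B -> A
The empty set is not sufficient: P1 (D <- L -> B -> A) has no collider blocking it and no conditioned non-collider, so it is open.
Try {B, L}:
  P1: blocked at fork node L ∈ conditioning set.
  P2: blocked at fork node L ∈ conditioning set.
  P3: blocked at chain node B ∈ conditioning set.
  P4: blocked at fork node B ∈ conditioning set.
{B, L} contains no descendant of D and blocks every backdoor path.
Every element of {B, L} is needed (dropping B leaves P4 open; dropping L leaves P2 open), so no proper subset is valid.
Among all size-2 subsets of the eligible variables, only {B, L} blocks every backdoor path, so it is the unique smallest valid adjustment set.

{B, L}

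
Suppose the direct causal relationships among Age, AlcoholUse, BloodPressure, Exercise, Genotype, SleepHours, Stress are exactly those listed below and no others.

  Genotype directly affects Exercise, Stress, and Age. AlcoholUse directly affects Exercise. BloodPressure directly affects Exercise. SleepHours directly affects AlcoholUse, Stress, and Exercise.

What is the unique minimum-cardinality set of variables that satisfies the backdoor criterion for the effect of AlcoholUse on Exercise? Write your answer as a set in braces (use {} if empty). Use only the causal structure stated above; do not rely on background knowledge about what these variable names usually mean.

{SleepHours}

Variables eligible for adjustment (non-descendants of AlcoholUse, excluding AlcoholUse and Exercise): {Age, BloodPressure, Genotype, SleepHours, Stress}.
Backdoor paths from AlcoholUse to Exercise:
  P1: AlcoholUse <- SleepHours -> Exercise
  P2: AlcoholUse <- SleepHours -> Stress <- Genotype -> Exercise
The empty set is not sufficient: P1 (AlcoholUse <- SleepHours -> Exercise) has no collider blocking it and no conditioned non-collider, so it is open.
Try {SleepHours}:
  P1: blocked at fork node SleepHours ∈ conditioning set.
  P2: blocked at fork node SleepHours ∈ conditioning set.
{SleepHours} contains no descendant of AlcoholUse and blocks every backdoor path.
No other singleton works — e.g. {Genotype} leaves P1 open — so {SleepHours} is the unique smallest valid adjustment set.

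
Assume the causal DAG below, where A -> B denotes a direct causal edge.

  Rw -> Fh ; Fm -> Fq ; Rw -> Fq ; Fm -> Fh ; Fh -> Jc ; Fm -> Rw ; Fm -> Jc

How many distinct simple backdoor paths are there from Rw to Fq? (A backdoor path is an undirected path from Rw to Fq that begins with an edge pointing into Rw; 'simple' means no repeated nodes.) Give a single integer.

1

A backdoor path from Rw to Fq is any simple undirected path whose first edge points into Rw (i.e. leaves Rw via a parent).
Parents of Rw: {Fm}.
Enumerating:
  P1: Rw <- Fm -> Fq
That exhausts the simple backdoor paths. Count: 1.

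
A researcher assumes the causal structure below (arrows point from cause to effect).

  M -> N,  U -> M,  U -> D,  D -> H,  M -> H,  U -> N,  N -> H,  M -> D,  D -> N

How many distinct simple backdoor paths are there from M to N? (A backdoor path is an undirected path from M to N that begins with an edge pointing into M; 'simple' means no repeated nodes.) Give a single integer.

A backdoor path from M to N is any simple undirected path whose first edge points into M (i.e. leaves M via a parent).
Parents of M: {U}.
Enumerating:
  P1: M <- U -> D -> N
  P2: M <- U -> D -> H <- N
  P3: M <- U -> N
That exhausts the simple backdoor paths. Count: 3.

3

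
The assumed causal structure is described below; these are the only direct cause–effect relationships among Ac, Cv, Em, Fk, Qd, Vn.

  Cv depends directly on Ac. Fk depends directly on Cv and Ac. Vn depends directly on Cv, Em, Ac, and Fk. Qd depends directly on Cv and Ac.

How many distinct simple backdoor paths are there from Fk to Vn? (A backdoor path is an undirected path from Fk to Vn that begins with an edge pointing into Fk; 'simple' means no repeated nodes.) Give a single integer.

6

A backdoor path from Fk to Vn is any simple undirected path whose first edge points into Fk (i.e. leaves Fk via a parent).
Parents of Fk: {Ac, Cv}.
Enumerating:
  P1: Fk <- Ac -> Cv -> Vn
  P2: Fk <- Ac -> Qd <- Cv -> Vn
  P3: Fk <- Ac -> Vn
  P4: Fk <- Cv <- Ac -> Vn
  P5: Fk <- Cv -> Qd <- Ac -> Vn
  P6: Fk <- Cv -> Vn
That exhausts the simple backdoor paths. Count: 6.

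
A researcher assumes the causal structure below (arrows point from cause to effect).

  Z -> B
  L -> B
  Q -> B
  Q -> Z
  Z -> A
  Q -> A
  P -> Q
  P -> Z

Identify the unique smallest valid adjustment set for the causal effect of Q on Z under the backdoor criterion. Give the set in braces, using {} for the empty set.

Variables eligible for adjustment (non-descendants of Q, excluding Q and Z): {L, P}.
Backdoor paths from Q to Z:
  P1: Q <- P -> Z
The empty set is not sufficient: P1 (Q <- P -> Z) has no collider blocking it and no conditioned non-collider, so it is open.
Try {P}:
  P1: blocked at fork node P ∈ conditioning set.
{P} contains no descendant of Q and blocks every backdoor path.
No other singleton works — e.g. {L} leaves P1 open — so {P} is the unique smallest valid adjustment set.

{P}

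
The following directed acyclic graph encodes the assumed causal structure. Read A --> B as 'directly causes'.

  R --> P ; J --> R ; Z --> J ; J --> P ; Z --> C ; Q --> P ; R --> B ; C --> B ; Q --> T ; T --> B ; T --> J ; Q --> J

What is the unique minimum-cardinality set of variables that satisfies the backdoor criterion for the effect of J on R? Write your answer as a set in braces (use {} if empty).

Variables eligible for adjustment (non-descendants of J, excluding J and R): {C, Q, T, Z}.
Backdoor paths from J to R:
  P1: J <- Z -> C -> B <- T <- Q -> P <- R
  P2: J <- Z -> C -> B <- R
  P3: J <- Q -> T -> B <- R
  P4: J <- Q -> P <- R
  P5: J <- T <- Q -> P <- R
  P6: J <- T -> B <- R
Each backdoor path contains an unconditioned collider, so every path is already blocked with the empty conditioning set:
  P1: blocked at collider B (neither it nor any descendant is in the conditioning set).
  P2: blocked at collider B (neither it nor any descendant is in the conditioning set).
  P3: blocked at collider B (neither it nor any descendant is in the conditioning set).
  P4: blocked at collider P (neither it nor any descendant is in the conditioning set).
  P5: blocked at collider P (neither it nor any descendant is in the conditioning set).
  P6: blocked at collider B (neither it nor any descendant is in the conditioning set).
The empty set is therefore the unique smallest valid set.

{}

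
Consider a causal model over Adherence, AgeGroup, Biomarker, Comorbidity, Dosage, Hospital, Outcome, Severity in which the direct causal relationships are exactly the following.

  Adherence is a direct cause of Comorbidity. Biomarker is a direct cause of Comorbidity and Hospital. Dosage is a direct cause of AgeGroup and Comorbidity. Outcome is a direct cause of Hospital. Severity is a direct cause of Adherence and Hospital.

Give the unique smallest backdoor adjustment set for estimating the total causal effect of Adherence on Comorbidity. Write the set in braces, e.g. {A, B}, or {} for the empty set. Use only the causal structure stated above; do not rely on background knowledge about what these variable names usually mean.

{}

Variables eligible for adjustment (non-descendants of Adherence, excluding Adherence and Comorbidity): {AgeGroup, Biomarker, Dosage, Hospital, Outcome, Severity}.
Backdoor paths from Adherence to Comorbidity:
  P1: Adherence <- Severity -> Hospital <- Biomarker -> Comorbidity
Each backdoor path contains an unconditioned collider, so every path is already blocked with the empty conditioning set:
  P1: blocked at collider Hospital (neither it nor any descendant is in the conditioning set).
The empty set is therefore the unique smallest valid set.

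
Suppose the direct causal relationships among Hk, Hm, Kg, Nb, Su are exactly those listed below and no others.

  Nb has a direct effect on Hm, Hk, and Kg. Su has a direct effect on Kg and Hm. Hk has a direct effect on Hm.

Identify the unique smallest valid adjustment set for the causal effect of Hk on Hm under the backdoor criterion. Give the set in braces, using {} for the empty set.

{Nb}

Variables eligible for adjustment (non-descendants of Hk, excluding Hk and Hm): {Kg, Nb, Su}.
Backdoor paths from Hk to Hm:
  P1: Hk <- Nb -> Kg <- Su -> Hm
  P2: Hk <- Nb -> Hm
The empty set is not sufficient: P2 (Hk <- Nb -> Hm) has no collider blocking it and no conditioned non-collider, so it is open.
Try {Nb}:
  P1: blocked at fork node Nb ∈ conditioning set.
  P2: blocked at fork node Nb ∈ conditioning set.
{Nb} contains no descendant of Hk and blocks every backdoor path.
No other singleton works — e.g. {Su} leaves P2 open — so {Nb} is the unique smallest valid adjustment set.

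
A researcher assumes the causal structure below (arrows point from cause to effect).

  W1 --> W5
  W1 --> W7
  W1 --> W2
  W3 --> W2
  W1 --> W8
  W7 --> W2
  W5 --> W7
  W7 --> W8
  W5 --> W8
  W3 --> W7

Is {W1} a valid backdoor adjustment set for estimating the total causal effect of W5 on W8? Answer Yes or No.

Backdoor paths from W5 to W8 (paths whose first edge points into W5):
  P1: W5 <- W1 -> W7 -> W8
  P2: W5 <- W1 -> W8
  P3: W5 <- W1 -> W2 <- W3 -> W7 -> W8
  P4: W5 <- W1 -> W2 <- W7 -> W8
Condition 1 (no descendant of W5 in the set): holds — descendants of W5 are {W2, W7, W8}; none are in {W1}.
Condition 2 (every backdoor path blocked by {W1}):
  P1: blocked at fork node W1 ∈ conditioning set.
  P2: blocked at fork node W1 ∈ conditioning set.
  P3: blocked at fork node W1 ∈ conditioning set.
  P4: blocked at fork node W1 ∈ conditioning set.
{W1} satisfies the backdoor criterion.

Yes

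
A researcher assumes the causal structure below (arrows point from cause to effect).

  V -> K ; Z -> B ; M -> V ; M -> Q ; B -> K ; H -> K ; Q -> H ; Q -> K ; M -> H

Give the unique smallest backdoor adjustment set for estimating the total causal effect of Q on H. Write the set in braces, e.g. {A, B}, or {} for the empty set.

Variables eligible for adjustment (non-descendants of Q, excluding Q and H): {B, M, V, Z}.
Backdoor paths from Q to H:
  P1: Q <- M -> H
  P2: Q <- M -> V -> K <- H
The empty set is not sufficient: P1 (Q <- M -> H) has no collider blocking it and no conditioned non-collider, so it is open.
Try {M}:
  P1: blocked at fork node M ∈ conditioning set.
  P2: blocked at fork node M ∈ conditioning set.
{M} contains no descendant of Q and blocks every backdoor path.
No other singleton works — e.g. {Z} leaves P1 open — so {M} is the unique smallest valid adjustment set.

{M}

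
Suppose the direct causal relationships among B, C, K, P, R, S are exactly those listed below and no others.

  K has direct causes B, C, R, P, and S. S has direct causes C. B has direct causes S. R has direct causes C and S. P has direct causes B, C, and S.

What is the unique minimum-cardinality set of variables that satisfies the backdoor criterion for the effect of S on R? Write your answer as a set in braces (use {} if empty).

Variables eligible for adjustment (non-descendants of S, excluding S and R): {C}.
Backdoor paths from S to R:
  P1: S <- C -> P <- B -> K <- R
  P2: S <- C -> P -> K <- R
  P3: S <- C -> R
  P4: S <- C -> K <- R
The empty set is not sufficient: P3 (S <- C -> R) has no collider blocking it and no conditioned non-collider, so it is open.
Try {C}:
  P1: blocked at fork node C ∈ conditioning set.
  P2: blocked at fork node C ∈ conditioning set.
  P3: blocked at fork node C ∈ conditioning set.
  P4: blocked at fork node C ∈ conditioning set.
{C} contains no descendant of S and blocks every backdoor path.
{C} is the unique smallest valid adjustment set.

{C}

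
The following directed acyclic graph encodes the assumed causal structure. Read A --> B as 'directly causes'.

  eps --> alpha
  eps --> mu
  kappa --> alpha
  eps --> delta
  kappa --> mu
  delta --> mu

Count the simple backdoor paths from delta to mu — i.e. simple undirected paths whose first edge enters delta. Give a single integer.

A backdoor path from delta to mu is any simple undirected path whose first edge points into delta (i.e. leaves delta via a parent).
Parents of delta: {eps}.
Enumerating:
  P1: delta <- eps -> alpha <- kappa -> mu
  P2: delta <- eps -> mu
That exhausts the simple backdoor paths. Count: 2.

2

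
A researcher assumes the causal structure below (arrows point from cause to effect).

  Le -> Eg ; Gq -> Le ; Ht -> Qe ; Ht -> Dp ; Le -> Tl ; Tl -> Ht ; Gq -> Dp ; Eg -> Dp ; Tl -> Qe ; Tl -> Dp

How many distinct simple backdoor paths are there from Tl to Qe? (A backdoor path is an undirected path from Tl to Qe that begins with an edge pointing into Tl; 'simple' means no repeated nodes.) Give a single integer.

2

A backdoor path from Tl to Qe is any simple undirected path whose first edge points into Tl (i.e. leaves Tl via a parent).
Parents of Tl: {Le}.
Enumerating:
  P1: Tl <- Le <- Gq -> Dp <- Ht -> Qe
  P2: Tl <- Le -> Eg -> Dp <- Ht -> Qe
That exhausts the simple backdoor paths. Count: 2.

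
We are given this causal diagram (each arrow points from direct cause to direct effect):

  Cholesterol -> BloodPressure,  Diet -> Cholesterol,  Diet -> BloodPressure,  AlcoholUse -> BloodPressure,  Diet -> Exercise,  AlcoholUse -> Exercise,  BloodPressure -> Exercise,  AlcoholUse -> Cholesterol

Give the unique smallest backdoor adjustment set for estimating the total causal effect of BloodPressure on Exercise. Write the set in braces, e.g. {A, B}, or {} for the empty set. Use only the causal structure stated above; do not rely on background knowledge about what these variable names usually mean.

{AlcoholUse, Diet}

Variables eligible for adjustment (non-descendants of BloodPressure, excluding BloodPressure and Exercise): {AlcoholUse, Cholesterol, Diet}.
Backdoor paths from BloodPressure to Exercise:
  P1: BloodPressure <- Diet -> Cholesterol <- AlcoholUse -> Exercise
  P2: BloodPressure <- Diet -> Exercise
  P3: BloodPressure <- AlcoholUse -> Cholesterol <- Diet -> Exercise
  P4: BloodPressure <- AlcoholUse -> Exercise
  P5: BloodPressure <- Cholesterol <- Diet -> Exercise
  P6: BloodPressure <- Cholesterol <- AlcoholUse -> Exercise
The empty set is not sufficient: P2 (BloodPressure <- Diet -> Exercise) has no collider blocking it and no conditioned non-collider, so it is open.
Try {AlcoholUse, Diet}:
  P1: blocked at fork node Diet ∈ conditioning set.
  P2: blocked at fork node Diet ∈ conditioning set.
  P3: blocked at fork node AlcoholUse ∈ conditioning set.
  P4: blocked at fork node AlcoholUse ∈ conditioning set.
  P5: blocked at fork node Diet ∈ conditioning set.
  P6: blocked at fork node AlcoholUse ∈ conditioning set.
{AlcoholUse, Diet} contains no descendant of BloodPressure and blocks every backdoor path.
Every element of {AlcoholUse, Diet} is needed (dropping AlcoholUse leaves P4 open; dropping Diet leaves P2 open), so no proper subset is valid.
Among all size-2 subsets of the eligible variables, only {AlcoholUse, Diet} blocks every backdoor path, so it is the unique smallest valid adjustment set.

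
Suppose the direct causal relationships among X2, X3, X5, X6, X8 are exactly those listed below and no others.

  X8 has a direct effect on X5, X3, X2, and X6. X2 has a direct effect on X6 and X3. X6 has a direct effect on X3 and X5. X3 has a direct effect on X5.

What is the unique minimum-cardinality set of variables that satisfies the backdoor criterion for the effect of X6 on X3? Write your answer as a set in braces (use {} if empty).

Variables eligible for adjustment (non-descendants of X6, excluding X6 and X3): {X2, X8}.
Backdoor paths from X6 to X3:
  P1: X6 <- X8 -> X2 -> X3
  P2: X6 <- X8 -> X3
  P3: X6 <- X8 -> X5 <- X3
  P4: X6 <- X2 <- X8 -> X3
  P5: X6 <- X2 <- X8 -> X5 <- X3
  P6: X6 <- X2 -> X3
The empty set is not sufficient: P1 (X6 <- X8 -> X2 -> X3) has no collider blocking it and no conditioned non-collider, so it is open.
Try {X2, X8}:
  P1: blocked at fork node X8 ∈ conditioning set.
  P2: blocked at fork node X8 ∈ conditioning set.
  P3: blocked at fork node X8 ∈ conditioning set.
  P4: blocked at chain node X2 ∈ conditioning set.
  P5: blocked at chain node X2 ∈ conditioning set.
  P6: blocked at fork node X2 ∈ conditioning set.
{X2, X8} contains no descendant of X6 and blocks every backdoor path.
Every element of {X2, X8} is needed (dropping X2 leaves P6 open; dropping X8 leaves P2 open), so no proper subset is valid.
Among all size-2 subsets of the eligible variables, only {X2, X8} blocks every backdoor path, so it is the unique smallest valid adjustment set.

{X2, X8}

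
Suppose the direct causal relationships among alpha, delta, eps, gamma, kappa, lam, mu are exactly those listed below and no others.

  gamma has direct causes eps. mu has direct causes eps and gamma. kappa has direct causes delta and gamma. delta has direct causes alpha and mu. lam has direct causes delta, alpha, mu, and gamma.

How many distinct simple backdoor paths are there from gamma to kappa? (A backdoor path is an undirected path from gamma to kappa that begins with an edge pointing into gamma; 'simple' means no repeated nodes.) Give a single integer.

A backdoor path from gamma to kappa is any simple undirected path whose first edge points into gamma (i.e. leaves gamma via a parent).
Parents of gamma: {eps}.
Enumerating:
  P1: gamma <- eps -> mu -> delta -> kappa
  P2: gamma <- eps -> mu -> lam <- alpha -> delta -> kappa
  P3: gamma <- eps -> mu -> lam <- delta -> kappa
That exhausts the simple backdoor paths. Count: 3.

3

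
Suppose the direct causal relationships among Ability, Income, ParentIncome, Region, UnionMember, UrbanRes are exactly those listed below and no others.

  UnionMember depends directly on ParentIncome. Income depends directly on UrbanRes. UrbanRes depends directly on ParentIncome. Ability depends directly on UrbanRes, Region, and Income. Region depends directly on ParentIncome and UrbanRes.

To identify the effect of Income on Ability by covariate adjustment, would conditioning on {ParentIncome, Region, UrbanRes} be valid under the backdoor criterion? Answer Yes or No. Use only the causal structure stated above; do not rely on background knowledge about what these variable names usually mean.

Yes

Backdoor paths from Income to Ability (paths whose first edge points into Income):
  P1: Income <- UrbanRes <- ParentIncome -> Region -> Ability
  P2: Income <- UrbanRes -> Region -> Ability
  P3: Income <- UrbanRes -> Ability
Condition 1 (no descendant of Income in the set): holds — descendants of Income are {Ability}; none are in {ParentIncome, Region, UrbanRes}.
Condition 2 (every backdoor path blocked by {ParentIncome, Region, UrbanRes}):
  P1: blocked at chain node UrbanRes ∈ conditioning set.
  P2: blocked at fork node UrbanRes ∈ conditioning set.
  P3: blocked at fork node UrbanRes ∈ conditioning set.
{ParentIncome, Region, UrbanRes} satisfies the backdoor criterion.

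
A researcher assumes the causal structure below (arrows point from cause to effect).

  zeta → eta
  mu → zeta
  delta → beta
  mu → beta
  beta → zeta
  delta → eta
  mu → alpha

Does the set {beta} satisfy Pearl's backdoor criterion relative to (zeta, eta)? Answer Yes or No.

No

Backdoor paths from zeta to eta (paths whose first edge points into zeta):
  P1: zeta <- mu -> beta <- delta -> eta
  P2: zeta <- beta <- delta -> eta
Condition 1 (no descendant of zeta in the set): holds — descendants of zeta are {eta}; none are in {beta}.
Condition 2 (every backdoor path blocked by {beta}):
  P1: open — collider(s) beta are conditioned on (or have a conditioned descendant) and no non-collider on the path is in the set.
  P2: blocked at chain node beta ∈ conditioning set.
{beta} does not satisfy the backdoor criterion.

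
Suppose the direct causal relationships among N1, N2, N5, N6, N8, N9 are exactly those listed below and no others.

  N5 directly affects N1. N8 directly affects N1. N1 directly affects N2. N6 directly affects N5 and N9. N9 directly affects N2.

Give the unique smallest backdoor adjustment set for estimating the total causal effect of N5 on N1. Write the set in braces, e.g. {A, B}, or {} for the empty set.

Variables eligible for adjustment (non-descendants of N5, excluding N5 and N1): {N6, N8, N9}.
Backdoor paths from N5 to N1:
  P1: N5 <- N6 -> N9 -> N2 <- N1
Each backdoor path contains an unconditioned collider, so every path is already blocked with the empty conditioning set:
  P1: blocked at collider N2 (neither it nor any descendant is in the conditioning set).
The empty set is therefore the unique smallest valid set.

{}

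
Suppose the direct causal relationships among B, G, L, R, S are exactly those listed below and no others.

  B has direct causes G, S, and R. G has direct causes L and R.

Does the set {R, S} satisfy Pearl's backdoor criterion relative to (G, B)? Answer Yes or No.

Backdoor paths from G to B (paths whose first edge points into G):
  P1: G <- R -> B
Condition 1 (no descendant of G in the set): holds — descendants of G are {B}; none are in {R, S}.
Condition 2 (every backdoor path blocked by {R, S}):
  P1: blocked at fork node R ∈ conditioning set.
{R, S} satisfies the backdoor criterion.

Yes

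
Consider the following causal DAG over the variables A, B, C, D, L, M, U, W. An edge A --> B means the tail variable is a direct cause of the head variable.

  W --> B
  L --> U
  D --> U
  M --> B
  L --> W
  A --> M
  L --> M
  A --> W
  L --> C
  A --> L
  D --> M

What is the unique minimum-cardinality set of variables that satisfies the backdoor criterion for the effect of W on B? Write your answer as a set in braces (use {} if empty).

Variables eligible for adjustment (non-descendants of W, excluding W and B): {A, C, D, L, M, U}.
Backdoor paths from W to B:
  P1: W <- A -> L -> M -> B
  P2: W <- A -> L -> U <- D -> M -> B
  P3: W <- A -> M -> B
  P4: W <- L <- A -> M -> B
  P5: W <- L -> M -> B
  P6: W <- L -> U <- D -> M -> B
The empty set is not sufficient: P1 (W <- A -> L -> M -> B) has no collider blocking it and no conditioned non-collider, so it is open.
Try {M}:
  P1: blocked at chain node M ∈ conditioning set.
  P2: blocked at collider U (neither it nor any descendant is in the conditioning set).
  P3: blocked at chain node M ∈ conditioning set.
  P4: blocked at chain node M ∈ conditioning set.
  P5: blocked at chain node M ∈ conditioning set.
  P6: blocked at collider U (neither it nor any descendant is in the conditioning set).
{M} contains no descendant of W and blocks every backdoor path.
No other singleton works — e.g. {A} leaves P5 open — so {M} is the unique smallest valid adjustment set.

{M}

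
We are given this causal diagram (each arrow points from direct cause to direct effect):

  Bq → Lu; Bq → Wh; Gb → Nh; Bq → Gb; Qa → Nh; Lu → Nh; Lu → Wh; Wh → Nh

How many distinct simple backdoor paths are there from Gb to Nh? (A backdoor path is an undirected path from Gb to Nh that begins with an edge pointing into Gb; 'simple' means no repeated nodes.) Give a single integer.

A backdoor path from Gb to Nh is any simple undirected path whose first edge points into Gb (i.e. leaves Gb via a parent).
Parents of Gb: {Bq}.
Enumerating:
  P1: Gb <- Bq -> Lu -> Wh -> Nh
  P2: Gb <- Bq -> Lu -> Nh
  P3: Gb <- Bq -> Wh <- Lu -> Nh
  P4: Gb <- Bq -> Wh -> Nh
That exhausts the simple backdoor paths. Count: 4.

4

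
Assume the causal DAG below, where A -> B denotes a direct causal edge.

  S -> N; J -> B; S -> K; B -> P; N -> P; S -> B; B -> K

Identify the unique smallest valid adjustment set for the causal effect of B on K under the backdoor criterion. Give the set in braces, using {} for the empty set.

Variables eligible for adjustment (non-descendants of B, excluding B and K): {J, N, S}.
Backdoor paths from B to K:
  P1: B <- S -> K
The empty set is not sufficient: P1 (B <- S -> K) has no collider blocking it and no conditioned non-collider, so it is open.
Try {S}:
  P1: blocked at fork node S ∈ conditioning set.
{S} contains no descendant of B and blocks every backdoor path.
No other singleton works — e.g. {J} leaves P1 open — so {S} is the unique smallest valid adjustment set.

{S}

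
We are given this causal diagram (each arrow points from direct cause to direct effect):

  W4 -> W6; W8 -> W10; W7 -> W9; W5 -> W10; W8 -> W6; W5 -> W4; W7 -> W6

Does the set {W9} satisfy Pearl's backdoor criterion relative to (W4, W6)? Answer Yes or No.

Yes

Backdoor paths from W4 to W6 (paths whose first edge points into W4):
  P1: W4 <- W5 -> W10 <- W8 -> W6
Condition 1 (no descendant of W4 in the set): holds — descendants of W4 are {W6}; none are in {W9}.
Condition 2 (every backdoor path blocked by {W9}):
  P1: blocked at collider W10 (neither it nor any descendant is in the conditioning set).
{W9} satisfies the backdoor criterion.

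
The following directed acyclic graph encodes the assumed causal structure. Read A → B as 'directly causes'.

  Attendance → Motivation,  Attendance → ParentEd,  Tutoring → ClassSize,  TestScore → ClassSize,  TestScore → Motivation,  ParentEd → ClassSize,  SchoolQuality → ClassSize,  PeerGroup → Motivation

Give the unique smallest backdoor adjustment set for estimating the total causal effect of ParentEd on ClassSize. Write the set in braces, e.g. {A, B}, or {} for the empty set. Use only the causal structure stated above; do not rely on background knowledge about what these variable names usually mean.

{}

Variables eligible for adjustment (non-descendants of ParentEd, excluding ParentEd and ClassSize): {Attendance, Motivation, PeerGroup, SchoolQuality, TestScore, Tutoring}.
Backdoor paths from ParentEd to ClassSize:
  P1: ParentEd <- Attendance -> Motivation <- TestScore -> ClassSize
Each backdoor path contains an unconditioned collider, so every path is already blocked with the empty conditioning set:
  P1: blocked at collider Motivation (neither it nor any descendant is in the conditioning set).
The empty set is therefore the unique smallest valid set.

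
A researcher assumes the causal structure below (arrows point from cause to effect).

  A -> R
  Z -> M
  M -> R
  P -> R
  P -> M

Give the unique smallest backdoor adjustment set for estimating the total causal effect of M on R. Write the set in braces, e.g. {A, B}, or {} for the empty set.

{P}

Variables eligible for adjustment (non-descendants of M, excluding M and R): {A, P, Z}.
Backdoor paths from M to R:
  P1: M <- P -> R
The empty set is not sufficient: P1 (M <- P -> R) has no collider blocking it and no conditioned non-collider, so it is open.
Try {P}:
  P1: blocked at fork node P ∈ conditioning set.
{P} contains no descendant of M and blocks every backdoor path.
No other singleton works — e.g. {A} leaves P1 open — so {P} is the unique smallest valid adjustment set.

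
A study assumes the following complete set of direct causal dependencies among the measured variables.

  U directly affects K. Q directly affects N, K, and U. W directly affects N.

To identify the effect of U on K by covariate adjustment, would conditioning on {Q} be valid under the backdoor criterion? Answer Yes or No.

Backdoor paths from U to K (paths whose first edge points into U):
  P1: U <- Q -> K
Condition 1 (no descendant of U in the set): holds — descendants of U are {K}; none are in {Q}.
Condition 2 (every backdoor path blocked by {Q}):
  P1: blocked at fork node Q ∈ conditioning set.
{Q} satisfies the backdoor criterion.

Yes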